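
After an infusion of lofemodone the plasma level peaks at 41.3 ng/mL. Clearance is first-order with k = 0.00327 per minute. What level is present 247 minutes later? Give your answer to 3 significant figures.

18.4 ng/mL

t½ = ln 2 / k = 0.69315 / 0.00327 ≈ 211.97 minutes.
Number of half-lives: n = 247/211.97 ≈ 1.1653.
Remaining = 41.3 × (1/2)^1.1653 = 41.3 × 0.44589 ≈ 18.415 ng/mL.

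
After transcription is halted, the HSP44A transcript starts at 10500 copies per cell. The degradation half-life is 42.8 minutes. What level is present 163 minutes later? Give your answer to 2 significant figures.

Number of half-lives: n = 163/42.8 ≈ 3.8084.
Remaining = 10500 × (1/2)^3.8084 = 10500 × 0.071376 ≈ 749.45 copies per cell.

750 copies per cell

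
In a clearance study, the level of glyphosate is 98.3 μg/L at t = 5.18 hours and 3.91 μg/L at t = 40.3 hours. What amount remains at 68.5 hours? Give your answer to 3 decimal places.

0.294 μg/L

Over Δt = 40.3 − 5.18 = 35.12 hours, the level fell by a factor of 98.3/3.91 ≈ 25.141.
n = log₂(25.141) ≈ 4.652 half-lives, so t½ = 35.12/4.652 ≈ 7.5495 hours.
From t = 40.3 to t = 68.5: 3.91 × (1/2)^((68.5−40.3)/7.5495) ≈ 0.29358 μg/L.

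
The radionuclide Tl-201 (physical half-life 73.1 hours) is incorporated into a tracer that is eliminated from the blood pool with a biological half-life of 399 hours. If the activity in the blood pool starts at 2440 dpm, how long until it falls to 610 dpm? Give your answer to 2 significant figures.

120 hours

1/t_eff = 1/t_phys + 1/t_biol = 1/73.1 + 1/399 = 0.016186 per hour.
t_eff = 73.1 × 399 / (73.1 + 399) ≈ 61.781 hours.
n = log₂(2440/610) ≈ 2; t = 2 × 61.781 ≈ 123.56 hours.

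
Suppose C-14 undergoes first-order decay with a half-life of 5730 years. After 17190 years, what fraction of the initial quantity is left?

n = 17190/5730 ≈ 3 half-lives.
Fraction remaining = (1/2)^3 ≈ 0.125.

0.125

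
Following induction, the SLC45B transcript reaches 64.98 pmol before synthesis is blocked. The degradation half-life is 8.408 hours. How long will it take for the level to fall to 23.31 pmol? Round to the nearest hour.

Fraction remaining = 23.31/64.98 ≈ 0.35873.
n = log₂(64.98/23.31) = ln(2.7876)/ln 2 ≈ 1.479 half-lives.
t = n × t½ = 1.479 × 8.408 ≈ 12.436 hours.

12 hours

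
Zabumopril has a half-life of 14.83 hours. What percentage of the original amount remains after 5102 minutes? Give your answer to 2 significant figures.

5102 minutes = 85.0333 hours.
n = 85.0333/14.83 ≈ 5.7339 half-lives.
Fraction remaining = (1/2)^5.7339 ≈ 0.01879, i.e. 1.879%.

1.9%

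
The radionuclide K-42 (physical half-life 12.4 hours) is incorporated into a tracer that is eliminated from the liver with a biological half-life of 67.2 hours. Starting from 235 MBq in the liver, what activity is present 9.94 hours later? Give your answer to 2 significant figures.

1/t_eff = 1/t_phys + 1/t_biol = 1/12.4 + 1/67.2 = 0.095526 per hour.
t_eff = 12.4 × 67.2 / (12.4 + 67.2) ≈ 10.468 hours.
Remaining = 235 × (1/2)^(9.94/10.468) = 235 × (1/2)^0.94953 ≈ 121.68 MBq.

120 MBq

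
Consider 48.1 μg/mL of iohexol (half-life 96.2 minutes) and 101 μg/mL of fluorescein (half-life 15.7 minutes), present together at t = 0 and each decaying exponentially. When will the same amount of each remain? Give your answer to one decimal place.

Set 48.1·(1/2)^(t/96.2) = 101·(1/2)^(t/15.7).
Taking log₂: log₂(48.1/101) = t·(1/96.2 − 1/15.7).
log₂(0.47624) = -1.0702; 1/96.2 − 1/15.7 = -0.053299.
t = -1.0702 / -0.053299 ≈ 20.08 minutes.

20.1 minutes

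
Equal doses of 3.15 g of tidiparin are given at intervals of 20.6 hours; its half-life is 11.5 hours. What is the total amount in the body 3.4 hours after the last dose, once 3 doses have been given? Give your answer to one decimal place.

The 3 doses were given 44.6, 24, 3.4 hours ago.
Total = 3.15·(1/2)^(44.6/11.5) + 3.15·(1/2)^(24/11.5) + 3.15·(1/2)^(3.4/11.5)
      = 0.21421 + 0.74144 + 2.5663 ≈ 3.522 g.

3.5 g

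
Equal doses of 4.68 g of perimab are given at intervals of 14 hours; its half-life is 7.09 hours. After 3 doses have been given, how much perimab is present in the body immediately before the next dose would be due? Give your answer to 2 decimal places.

1.57 g

The 3 doses were given 42, 28, 14 hours ago.
Total = 4.68·(1/2)^(42/7.09) + 4.68·(1/2)^(28/7.09) + 4.68·(1/2)^(14/7.09)
      = 0.077089 + 0.30298 + 1.1908 ≈ 1.5708 g.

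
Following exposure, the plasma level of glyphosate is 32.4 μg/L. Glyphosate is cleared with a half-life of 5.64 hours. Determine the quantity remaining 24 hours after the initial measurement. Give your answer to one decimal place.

1.7 μg/L

Number of half-lives: n = 24/5.64 ≈ 4.2553.
Remaining = 32.4 × (1/2)^4.2553 = 32.4 × 0.052363 ≈ 1.6965 μg/L.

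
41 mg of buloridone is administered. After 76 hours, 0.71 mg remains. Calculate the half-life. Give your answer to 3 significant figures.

A/A₀ = 0.71/41 ≈ 0.017317.
n = log₂(57.746) ≈ 5.8517 half-lives elapsed in 76 hours.
t½ = 76/5.8517 ≈ 12.988 hours.

13.0 hours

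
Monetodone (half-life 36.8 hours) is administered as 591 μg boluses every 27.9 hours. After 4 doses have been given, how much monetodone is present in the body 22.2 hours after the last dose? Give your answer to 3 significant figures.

The 4 doses were given 105.9, 78, 50.1, 22.2 hours ago.
Total = 591·(1/2)^(105.9/36.8) + 591·(1/2)^(78/36.8) + 591·(1/2)^(50.1/36.8) + 591·(1/2)^(22.2/36.8)
      = 80.41 + 136 + 230.02 + 389.03 ≈ 835.46 μg.

835 μg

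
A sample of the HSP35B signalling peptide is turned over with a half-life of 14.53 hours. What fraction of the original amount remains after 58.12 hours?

n = 58.12/14.53 ≈ 4 half-lives.
Fraction remaining = (1/2)^4 ≈ 0.0625.

0.0625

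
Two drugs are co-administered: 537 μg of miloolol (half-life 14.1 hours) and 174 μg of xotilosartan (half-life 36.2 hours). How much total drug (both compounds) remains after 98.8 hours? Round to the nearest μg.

30 μg

miloolol: 537 × (1/2)^(98.8/14.1) = 537 × (1/2)^7.0071 ≈ 4.1747 μg.
xotilosartan: 174 × (1/2)^(98.8/36.2) = 174 × (1/2)^2.7293 ≈ 26.239 μg.
Total = 4.1747 + 26.239 ≈ 30.414 μg.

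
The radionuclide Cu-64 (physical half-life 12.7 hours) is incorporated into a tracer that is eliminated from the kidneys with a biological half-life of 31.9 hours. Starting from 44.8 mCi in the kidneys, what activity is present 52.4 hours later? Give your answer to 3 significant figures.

0.822 mCi

1/t_eff = 1/t_phys + 1/t_biol = 1/12.7 + 1/31.9 = 0.11009 per hour.
t_eff = 12.7 × 31.9 / (12.7 + 31.9) ≈ 9.0836 hours.
Remaining = 44.8 × (1/2)^(52.4/9.0836) = 44.8 × (1/2)^5.7686 ≈ 0.82177 mCi.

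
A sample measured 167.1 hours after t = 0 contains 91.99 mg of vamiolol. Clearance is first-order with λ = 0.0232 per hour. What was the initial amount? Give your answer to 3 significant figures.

4440 mg

t½ = ln 2 / λ = 0.69315 / 0.0232 ≈ 29.877 hours.
Number of half-lives elapsed: n = 167.1/29.877 ≈ 5.5929.
A₀ = A × 2^n = 91.99 × 2^5.5929 = 91.99 × 48.266 ≈ 4440 mg.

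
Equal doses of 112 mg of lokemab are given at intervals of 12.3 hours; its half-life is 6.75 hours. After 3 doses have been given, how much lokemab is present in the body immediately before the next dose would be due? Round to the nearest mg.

43 mg

The 3 doses were given 36.9, 24.6, 12.3 hours ago.
Total = 112·(1/2)^(36.9/6.75) + 112·(1/2)^(24.6/6.75) + 112·(1/2)^(12.3/6.75)
      = 2.5327 + 8.9563 + 31.672 ≈ 43.161 mg.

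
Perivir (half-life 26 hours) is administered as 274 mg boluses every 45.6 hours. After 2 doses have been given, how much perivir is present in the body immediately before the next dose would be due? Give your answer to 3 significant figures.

105 mg

The 2 doses were given 91.2, 45.6 hours ago.
Total = 274·(1/2)^(91.2/26) + 274·(1/2)^(45.6/26)
      = 24.09 + 81.244 ≈ 105.33 mg.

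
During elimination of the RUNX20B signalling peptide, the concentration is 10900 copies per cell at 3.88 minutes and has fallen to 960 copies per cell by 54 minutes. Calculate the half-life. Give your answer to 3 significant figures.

14.3 minutes

Over Δt = 54 − 3.88 = 50.12 minutes, the level fell by a factor of 10900/960 ≈ 11.354.
n = log₂(11.354) ≈ 3.5051 half-lives, so t½ = 50.12/3.5051 ≈ 14.299 minutes.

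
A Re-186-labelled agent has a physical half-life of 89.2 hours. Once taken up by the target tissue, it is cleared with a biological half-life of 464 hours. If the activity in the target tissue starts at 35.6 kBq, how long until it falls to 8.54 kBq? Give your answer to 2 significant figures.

1/t_eff = 1/t_phys + 1/t_biol = 1/89.2 + 1/464 = 0.013366 per hour.
t_eff = 89.2 × 464 / (89.2 + 464) ≈ 74.817 hours.
n = log₂(35.6/8.54) ≈ 2.0596; t = 2.0596 × 74.817 ≈ 154.09 hours.

150 hours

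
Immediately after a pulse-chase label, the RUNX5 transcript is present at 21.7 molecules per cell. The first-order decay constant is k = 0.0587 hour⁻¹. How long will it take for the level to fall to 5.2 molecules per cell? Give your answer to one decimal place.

24.3 hours

t½ = ln 2 / k = 0.69315 / 0.0587 ≈ 11.808 hours.
Fraction remaining = 5.2/21.7 ≈ 0.23963.
n = log₂(21.7/5.2) = ln(4.1731)/ln 2 ≈ 2.0611 half-lives.
t = n × t½ = 2.0611 × 11.808 ≈ 24.338 hours.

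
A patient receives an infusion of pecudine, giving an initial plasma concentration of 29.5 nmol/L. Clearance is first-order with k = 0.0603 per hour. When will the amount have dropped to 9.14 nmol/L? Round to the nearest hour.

t½ = ln 2 / k = 0.69315 / 0.0603 ≈ 11.495 hours.
Fraction remaining = 9.14/29.5 ≈ 0.30983.
n = log₂(29.5/9.14) = ln(3.2276)/ln 2 ≈ 1.6904 half-lives.
t = n × t½ = 1.6904 × 11.495 ≈ 19.432 hours.

19 hours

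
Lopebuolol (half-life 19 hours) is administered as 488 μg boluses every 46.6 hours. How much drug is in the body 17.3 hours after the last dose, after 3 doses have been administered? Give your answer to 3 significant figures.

316 μg

The 3 doses were given 110.5, 63.9, 17.3 hours ago.
Total = 488·(1/2)^(110.5/19) + 488·(1/2)^(63.9/19) + 488·(1/2)^(17.3/19)
      = 8.6635 + 47.425 + 259.61 ≈ 315.7 μg.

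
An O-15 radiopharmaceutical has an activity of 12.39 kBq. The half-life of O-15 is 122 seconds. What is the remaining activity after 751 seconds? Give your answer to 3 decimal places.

Number of half-lives: n = 751/122 ≈ 6.1557.
Remaining = 12.39 × (1/2)^6.1557 = 12.39 × 0.014026 ≈ 0.17378 kBq.

0.174 kBq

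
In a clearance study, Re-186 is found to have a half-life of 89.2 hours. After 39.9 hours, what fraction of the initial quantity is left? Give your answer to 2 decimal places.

0.73

n = 39.9/89.2 ≈ 0.44731 half-lives.
Fraction remaining = (1/2)^0.44731 ≈ 0.73341.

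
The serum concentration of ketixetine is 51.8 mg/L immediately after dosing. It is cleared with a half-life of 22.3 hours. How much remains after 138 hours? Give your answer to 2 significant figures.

0.71 mg/L

Number of half-lives: n = 138/22.3 ≈ 6.1883.
Remaining = 51.8 × (1/2)^6.1883 = 51.8 × 0.013713 ≈ 0.71032 mg/L.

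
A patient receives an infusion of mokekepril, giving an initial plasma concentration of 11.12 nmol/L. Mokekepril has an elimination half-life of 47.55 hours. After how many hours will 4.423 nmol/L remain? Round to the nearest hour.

Fraction remaining = 4.423/11.12 ≈ 0.39775.
n = log₂(11.12/4.423) = ln(2.5141)/ln 2 ≈ 1.3301 half-lives.
t = n × t½ = 1.3301 × 47.55 ≈ 63.244 hours.

63 hours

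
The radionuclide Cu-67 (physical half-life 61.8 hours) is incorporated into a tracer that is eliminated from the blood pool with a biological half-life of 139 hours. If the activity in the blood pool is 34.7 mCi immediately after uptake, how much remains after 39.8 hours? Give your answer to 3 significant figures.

18.2 mCi

1/t_eff = 1/t_phys + 1/t_biol = 1/61.8 + 1/139 = 0.023375 per hour.
t_eff = 61.8 × 139 / (61.8 + 139) ≈ 42.78 hours.
Remaining = 34.7 × (1/2)^(39.8/42.78) = 34.7 × (1/2)^0.93034 ≈ 18.208 mCi.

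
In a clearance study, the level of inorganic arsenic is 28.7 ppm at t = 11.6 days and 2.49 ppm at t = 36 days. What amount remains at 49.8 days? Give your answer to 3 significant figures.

Over Δt = 36 − 11.6 = 24.4 days, the level fell by a factor of 28.7/2.49 ≈ 11.526.
n = log₂(11.526) ≈ 3.5268 half-lives, so t½ = 24.4/3.5268 ≈ 6.9184 days.
From t = 36 to t = 49.8: 2.49 × (1/2)^((49.8−36)/6.9184) ≈ 0.6248 ppm.

0.625 ppm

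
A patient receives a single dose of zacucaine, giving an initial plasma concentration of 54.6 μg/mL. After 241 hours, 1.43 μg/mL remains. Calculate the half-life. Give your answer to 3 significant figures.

A/A₀ = 1.43/54.6 ≈ 0.02619.
n = log₂(38.182) ≈ 5.2548 half-lives elapsed in 241 hours.
t½ = 241/5.2548 ≈ 45.863 hours.

45.9 hours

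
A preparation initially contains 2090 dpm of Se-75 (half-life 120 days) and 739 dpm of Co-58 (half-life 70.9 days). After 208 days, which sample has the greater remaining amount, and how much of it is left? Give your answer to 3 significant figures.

Se-75: 2090 × (1/2)^1.7333 ≈ 628.58 dpm.
Co-58: 739 × (1/2)^2.9337 ≈ 96.719 dpm.
Se-75 has more remaining, at ≈ 628.58 dpm.

Se-75, 629 dpm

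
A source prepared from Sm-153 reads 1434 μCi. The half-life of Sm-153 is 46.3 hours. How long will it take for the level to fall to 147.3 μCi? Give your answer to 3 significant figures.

Fraction remaining = 147.3/1434 ≈ 0.10272.
n = log₂(1434/147.3) = ln(9.7352)/ln 2 ≈ 3.2832 half-lives.
t = n × t½ = 3.2832 × 46.3 ≈ 152.01 hours.

152 hours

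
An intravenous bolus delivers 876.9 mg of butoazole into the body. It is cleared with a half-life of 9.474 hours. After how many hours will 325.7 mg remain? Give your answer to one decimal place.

13.5 hours

Fraction remaining = 325.7/876.9 ≈ 0.37142.
n = log₂(876.9/325.7) = ln(2.6924)/ln 2 ≈ 1.4289 half-lives.
t = n × t½ = 1.4289 × 9.474 ≈ 13.537 hours.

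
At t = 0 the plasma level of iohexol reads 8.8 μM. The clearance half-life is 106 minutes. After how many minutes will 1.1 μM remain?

1.1/8.8 = 1/8, so 3 half-lives have elapsed.
t = 3 × 106 = 318 minutes.

318 minutes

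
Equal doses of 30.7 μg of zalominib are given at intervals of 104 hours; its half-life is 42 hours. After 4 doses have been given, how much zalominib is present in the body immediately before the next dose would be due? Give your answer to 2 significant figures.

The 4 doses were given 416, 312, 208, 104 hours ago.
Total = 30.7·(1/2)^(416/42) + 30.7·(1/2)^(312/42) + 30.7·(1/2)^(208/42) + 30.7·(1/2)^(104/42)
      = 0.032026 + 0.1782 + 0.99157 + 5.5174 ≈ 6.7192 μg.

6.7 μg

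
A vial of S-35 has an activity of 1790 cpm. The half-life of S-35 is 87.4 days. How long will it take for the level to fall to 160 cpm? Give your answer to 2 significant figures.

300 days

Fraction remaining = 160/1790 ≈ 0.089385.
n = log₂(1790/160) = ln(11.188)/ln 2 ≈ 3.4838 half-lives.
t = n × t½ = 3.4838 × 87.4 ≈ 304.49 days.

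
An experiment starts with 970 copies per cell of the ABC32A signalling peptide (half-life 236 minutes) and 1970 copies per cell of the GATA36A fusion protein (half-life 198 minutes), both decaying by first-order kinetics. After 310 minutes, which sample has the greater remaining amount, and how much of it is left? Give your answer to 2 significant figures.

ABC32A signalling peptide: 970 × (1/2)^1.3136 ≈ 390.26 copies per cell.
GATA36A fusion protein: 1970 × (1/2)^1.5657 ≈ 665.51 copies per cell.
GATA36A fusion protein has more remaining, at ≈ 665.51 copies per cell.

GATA36A fusion protein, 670 copies per cell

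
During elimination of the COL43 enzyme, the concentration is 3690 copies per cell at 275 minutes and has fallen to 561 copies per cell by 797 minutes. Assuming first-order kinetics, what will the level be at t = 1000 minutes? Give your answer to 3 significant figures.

Over Δt = 797 − 275 = 522 minutes, the level fell by a factor of 3690/561 ≈ 6.5775.
n = log₂(6.5775) ≈ 2.7175 half-lives, so t½ = 522/2.7175 ≈ 192.08 minutes.
From t = 797 to t = 1000: 561 × (1/2)^((1000−797)/192.08) ≈ 269.67 copies per cell.

270 copies per cell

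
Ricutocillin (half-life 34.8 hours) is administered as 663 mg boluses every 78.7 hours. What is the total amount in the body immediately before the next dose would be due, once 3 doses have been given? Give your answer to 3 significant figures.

The 3 doses were given 236.1, 157.4, 78.7 hours ago.
Total = 663·(1/2)^(236.1/34.8) + 663·(1/2)^(157.4/34.8) + 663·(1/2)^(78.7/34.8)
      = 6.0142 + 28.838 + 138.27 ≈ 173.12 mg.

173 mg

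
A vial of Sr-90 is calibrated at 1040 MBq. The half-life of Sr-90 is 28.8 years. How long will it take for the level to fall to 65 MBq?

115.2 years

65/1040 = 1/16, so 4 half-lives have elapsed.
t = 4 × 28.8 = 115.2 years.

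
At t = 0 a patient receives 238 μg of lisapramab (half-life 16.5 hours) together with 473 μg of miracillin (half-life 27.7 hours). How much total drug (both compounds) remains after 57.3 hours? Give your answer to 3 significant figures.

134 μg

lisapramab: 238 × (1/2)^(57.3/16.5) = 238 × (1/2)^3.4727 ≈ 21.438 μg.
miracillin: 473 × (1/2)^(57.3/27.7) = 473 × (1/2)^2.0686 ≈ 112.76 μg.
Total = 21.438 + 112.76 ≈ 134.2 μg.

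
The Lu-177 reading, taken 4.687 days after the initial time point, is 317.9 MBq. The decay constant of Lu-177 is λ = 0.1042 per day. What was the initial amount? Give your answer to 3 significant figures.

518 MBq

t½ = ln 2 / λ = 0.69315 / 0.1042 ≈ 6.6521 days.
Number of half-lives elapsed: n = 4.687/6.6521 ≈ 0.70459.
A₀ = A × 2^n = 317.9 × 2^0.70459 = 317.9 × 1.6297 ≈ 518.08 MBq.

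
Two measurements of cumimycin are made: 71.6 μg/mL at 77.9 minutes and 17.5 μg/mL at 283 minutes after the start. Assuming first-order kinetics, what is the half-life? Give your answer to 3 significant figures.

Over Δt = 283 − 77.9 = 205.1 minutes, the level fell by a factor of 71.6/17.5 ≈ 4.0914.
n = log₂(4.0914) ≈ 2.0326 half-lives, so t½ = 205.1/2.0326 ≈ 100.91 minutes.

101 minutes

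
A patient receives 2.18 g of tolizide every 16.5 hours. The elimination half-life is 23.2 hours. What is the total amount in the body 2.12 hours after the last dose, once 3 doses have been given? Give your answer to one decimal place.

The 3 doses were given 35.12, 18.62, 2.12 hours ago.
Total = 2.18·(1/2)^(35.12/23.2) + 2.18·(1/2)^(18.62/23.2) + 2.18·(1/2)^(2.12/23.2)
      = 0.76341 + 1.2498 + 2.0462 ≈ 4.0595 g.

4.1 g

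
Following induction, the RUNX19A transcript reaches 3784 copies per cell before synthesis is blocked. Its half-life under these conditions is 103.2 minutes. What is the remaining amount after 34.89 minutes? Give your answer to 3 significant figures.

2990 copies per cell

Number of half-lives: n = 34.89/103.2 ≈ 0.33808.
Remaining = 3784 × (1/2)^0.33808 = 3784 × 0.79109 ≈ 2993.5 copies per cell.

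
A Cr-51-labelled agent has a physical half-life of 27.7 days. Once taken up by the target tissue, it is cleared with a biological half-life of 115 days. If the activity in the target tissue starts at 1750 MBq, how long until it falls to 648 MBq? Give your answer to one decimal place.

32.0 days

1/t_eff = 1/t_phys + 1/t_biol = 1/27.7 + 1/115 = 0.044797 per day.
t_eff = 27.7 × 115 / (27.7 + 115) ≈ 22.323 days.
n = log₂(1750/648) ≈ 1.4333; t = 1.4333 × 22.323 ≈ 31.995 days.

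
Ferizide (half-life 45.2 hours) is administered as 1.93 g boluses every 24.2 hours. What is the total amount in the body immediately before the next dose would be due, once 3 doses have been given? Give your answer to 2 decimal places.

The 3 doses were given 72.6, 48.4, 24.2 hours ago.
Total = 1.93·(1/2)^(72.6/45.2) + 1.93·(1/2)^(48.4/45.2) + 1.93·(1/2)^(24.2/45.2)
      = 0.63393 + 0.91879 + 1.3316 ≈ 2.8844 g.

2.88 g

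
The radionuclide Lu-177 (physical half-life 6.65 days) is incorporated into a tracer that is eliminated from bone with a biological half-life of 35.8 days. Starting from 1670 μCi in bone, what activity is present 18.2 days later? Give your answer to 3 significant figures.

1/t_eff = 1/t_phys + 1/t_biol = 1/6.65 + 1/35.8 = 0.17831 per day.
t_eff = 6.65 × 35.8 / (6.65 + 35.8) ≈ 5.6082 days.
Remaining = 1670 × (1/2)^(18.2/5.6082) = 1670 × (1/2)^3.2452 ≈ 176.12 μCi.

176 μCi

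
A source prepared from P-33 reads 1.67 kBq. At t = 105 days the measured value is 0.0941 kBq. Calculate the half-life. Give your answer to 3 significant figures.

25.3 days

A/A₀ = 0.0941/1.67 ≈ 0.056347.
n = log₂(17.747) ≈ 4.1495 half-lives elapsed in 105 days.
t½ = 105/4.1495 ≈ 25.304 days.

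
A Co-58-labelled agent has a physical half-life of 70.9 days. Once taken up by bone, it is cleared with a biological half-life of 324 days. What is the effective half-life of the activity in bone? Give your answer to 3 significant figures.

1/t_eff = 1/t_phys + 1/t_biol = 1/70.9 + 1/324 = 0.017191 per day.
t_eff = 70.9 × 324 / (70.9 + 324) ≈ 58.171 days.

58.2 days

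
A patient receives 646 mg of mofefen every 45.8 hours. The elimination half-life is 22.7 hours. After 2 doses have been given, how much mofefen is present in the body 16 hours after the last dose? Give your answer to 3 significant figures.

494 mg

The 2 doses were given 61.8, 16 hours ago.
Total = 646·(1/2)^(61.8/22.7) + 646·(1/2)^(16/22.7)
      = 97.879 + 396.33 ≈ 494.2 mg.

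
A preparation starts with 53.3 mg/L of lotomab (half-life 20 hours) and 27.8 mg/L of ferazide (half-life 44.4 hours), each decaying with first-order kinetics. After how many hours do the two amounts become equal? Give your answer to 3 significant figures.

34.2 hours

Set 53.3·(1/2)^(t/20) = 27.8·(1/2)^(t/44.4).
Taking log₂: log₂(53.3/27.8) = t·(1/20 − 1/44.4).
log₂(1.9173) = 0.93905; 1/20 − 1/44.4 = 0.027477.
t = 0.93905 / 0.027477 ≈ 34.175 hours.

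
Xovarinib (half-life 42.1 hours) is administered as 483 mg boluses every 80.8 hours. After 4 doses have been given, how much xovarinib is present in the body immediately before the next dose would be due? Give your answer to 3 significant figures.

173 mg

The 4 doses were given 323.2, 242.4, 161.6, 80.8 hours ago.
Total = 483·(1/2)^(323.2/42.1) + 483·(1/2)^(242.4/42.1) + 483·(1/2)^(161.6/42.1) + 483·(1/2)^(80.8/42.1)
      = 2.3602 + 8.9269 + 33.764 + 127.7 ≈ 172.75 mg.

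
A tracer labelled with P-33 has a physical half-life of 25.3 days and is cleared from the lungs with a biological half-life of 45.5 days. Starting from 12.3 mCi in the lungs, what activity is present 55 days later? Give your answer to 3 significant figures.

1.18 mCi

1/t_eff = 1/t_phys + 1/t_biol = 1/25.3 + 1/45.5 = 0.061504 per day.
t_eff = 25.3 × 45.5 / (25.3 + 45.5) ≈ 16.259 days.
Remaining = 12.3 × (1/2)^(55/16.259) = 12.3 × (1/2)^3.3827 ≈ 1.1793 mCi.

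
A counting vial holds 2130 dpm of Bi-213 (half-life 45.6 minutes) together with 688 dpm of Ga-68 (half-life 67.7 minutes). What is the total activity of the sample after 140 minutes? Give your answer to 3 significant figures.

418 dpm

Bi-213: 2130 × (1/2)^(140/45.6) = 2130 × (1/2)^3.0702 ≈ 253.61 dpm.
Ga-68: 688 × (1/2)^(140/67.7) = 688 × (1/2)^2.0679 ≈ 164.09 dpm.
Total = 253.61 + 164.09 ≈ 417.7 dpm.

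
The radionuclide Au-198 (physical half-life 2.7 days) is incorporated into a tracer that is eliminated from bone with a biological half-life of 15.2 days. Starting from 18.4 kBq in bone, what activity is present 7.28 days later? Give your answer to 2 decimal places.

2.04 kBq

1/t_eff = 1/t_phys + 1/t_biol = 1/2.7 + 1/15.2 = 0.43616 per day.
t_eff = 2.7 × 15.2 / (2.7 + 15.2) ≈ 2.2927 days.
Remaining = 18.4 × (1/2)^(7.28/2.2927) = 18.4 × (1/2)^3.1752 ≈ 2.0369 kBq.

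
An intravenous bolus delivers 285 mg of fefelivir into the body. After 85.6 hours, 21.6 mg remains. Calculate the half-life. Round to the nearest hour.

A/A₀ = 21.6/285 ≈ 0.075789.
n = log₂(13.194) ≈ 3.7219 half-lives elapsed in 85.6 hours.
t½ = 85.6/3.7219 ≈ 22.999 hours.

23 hours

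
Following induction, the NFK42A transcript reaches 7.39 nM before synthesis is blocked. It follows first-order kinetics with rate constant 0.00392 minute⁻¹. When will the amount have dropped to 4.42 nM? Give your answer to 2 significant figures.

130 minutes

t½ = ln 2 / λ = 0.69315 / 0.00392 ≈ 176.82 minutes.
Fraction remaining = 4.42/7.39 ≈ 0.59811.
n = log₂(7.39/4.42) = ln(1.6719)/ln 2 ≈ 0.74153 half-lives.
t = n × t½ = 0.74153 × 176.82 ≈ 131.12 minutes.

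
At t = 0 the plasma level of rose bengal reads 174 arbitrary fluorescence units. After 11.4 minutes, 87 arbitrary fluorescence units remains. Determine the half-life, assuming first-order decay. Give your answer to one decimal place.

A/A₀ = 87/174 ≈ 0.5.
n = log₂(2) ≈ 1 half-life elapsed in 11.4 minutes.
t½ = 11.4/1 ≈ 11.4 minutes.

11.4 minutes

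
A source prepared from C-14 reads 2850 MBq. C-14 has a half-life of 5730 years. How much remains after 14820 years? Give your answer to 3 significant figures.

475 MBq

Number of half-lives: n = 14820/5730 ≈ 2.5864.
Remaining = 2850 × (1/2)^2.5864 = 2850 × 0.1665 ≈ 474.53 MBq.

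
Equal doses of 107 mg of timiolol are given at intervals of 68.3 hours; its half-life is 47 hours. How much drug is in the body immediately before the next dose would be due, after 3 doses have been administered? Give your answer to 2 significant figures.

59 mg

The 3 doses were given 204.9, 136.6, 68.3 hours ago.
Total = 107·(1/2)^(204.9/47) + 107·(1/2)^(136.6/47) + 107·(1/2)^(68.3/47)
      = 5.2122 + 14.272 + 39.078 ≈ 58.562 mg.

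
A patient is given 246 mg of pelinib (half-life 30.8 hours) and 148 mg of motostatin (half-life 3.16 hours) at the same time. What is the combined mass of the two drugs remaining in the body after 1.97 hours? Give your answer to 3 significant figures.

331 mg

pelinib: 246 × (1/2)^(1.97/30.8) = 246 × (1/2)^0.063961 ≈ 235.33 mg.
motostatin: 148 × (1/2)^(1.97/3.16) = 148 × (1/2)^0.62342 ≈ 96.071 mg.
Total = 235.33 + 96.071 ≈ 331.4 mg.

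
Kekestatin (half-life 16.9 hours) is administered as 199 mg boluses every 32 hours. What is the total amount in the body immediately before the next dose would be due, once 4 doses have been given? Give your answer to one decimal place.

72.9 mg

The 4 doses were given 128, 96, 64, 32 hours ago.
Total = 199·(1/2)^(128/16.9) + 199·(1/2)^(96/16.9) + 199·(1/2)^(64/16.9) + 199·(1/2)^(32/16.9)
      = 1.0444 + 3.8803 + 14.416 + 53.562 ≈ 72.903 mg.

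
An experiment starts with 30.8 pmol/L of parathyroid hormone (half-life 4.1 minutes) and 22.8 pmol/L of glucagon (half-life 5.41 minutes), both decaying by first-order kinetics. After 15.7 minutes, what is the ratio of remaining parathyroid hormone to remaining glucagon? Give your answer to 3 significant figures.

0.710

parathyroid hormone: 30.8 × (1/2)^(15.7/4.1) = 30.8 × (1/2)^3.8293 ≈ 2.1668 pmol/L.
glucagon: 22.8 × (1/2)^(15.7/5.41) = 22.8 × (1/2)^2.902 ≈ 3.0503 pmol/L.
Ratio ≈ 2.1668 / 3.0503 ≈ 0.71038.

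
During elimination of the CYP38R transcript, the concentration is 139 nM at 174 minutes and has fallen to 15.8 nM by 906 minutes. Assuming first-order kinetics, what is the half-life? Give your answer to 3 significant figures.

Over Δt = 906 − 174 = 732 minutes, the level fell by a factor of 139/15.8 ≈ 8.7975.
n = log₂(8.7975) ≈ 3.1371 half-lives, so t½ = 732/3.1371 ≈ 233.34 minutes.

233 minutes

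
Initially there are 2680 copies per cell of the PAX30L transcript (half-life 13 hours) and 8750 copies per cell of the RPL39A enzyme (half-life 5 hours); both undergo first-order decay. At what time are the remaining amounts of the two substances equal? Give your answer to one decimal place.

13.9 hours

Set 2680·(1/2)^(t/13) = 8750·(1/2)^(t/5).
Taking log₂: log₂(2680/8750) = t·(1/13 − 1/5).
log₂(0.30629) = -1.7071; 1/13 − 1/5 = -0.12308.
t = -1.7071 / -0.12308 ≈ 13.87 hours.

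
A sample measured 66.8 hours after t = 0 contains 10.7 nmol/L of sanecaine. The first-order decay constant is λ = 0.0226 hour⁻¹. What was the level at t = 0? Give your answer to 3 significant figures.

48.4 nmol/L

t½ = ln 2 / λ = 0.69315 / 0.0226 ≈ 30.67 hours.
Number of half-lives elapsed: n = 66.8/30.67 ≈ 2.178.
A₀ = A × 2^n = 10.7 × 2^2.178 = 10.7 × 4.5253 ≈ 48.421 nmol/L.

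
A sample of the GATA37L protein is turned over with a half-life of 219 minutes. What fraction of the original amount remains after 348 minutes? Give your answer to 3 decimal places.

n = 348/219 ≈ 1.589 half-lives.
Fraction remaining = (1/2)^1.589 ≈ 0.33239.

0.332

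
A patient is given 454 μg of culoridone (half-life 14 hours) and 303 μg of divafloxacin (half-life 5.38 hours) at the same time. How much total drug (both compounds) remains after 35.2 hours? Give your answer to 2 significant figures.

83 μg

culoridone: 454 × (1/2)^(35.2/14) = 454 × (1/2)^2.5143 ≈ 79.466 μg.
divafloxacin: 303 × (1/2)^(35.2/5.38) = 303 × (1/2)^6.5428 ≈ 3.25 μg.
Total = 79.466 + 3.25 ≈ 82.716 μg.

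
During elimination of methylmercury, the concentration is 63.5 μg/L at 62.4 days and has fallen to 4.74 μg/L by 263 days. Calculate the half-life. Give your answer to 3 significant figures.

53.6 days

Over Δt = 263 − 62.4 = 200.6 days, the level fell by a factor of 63.5/4.74 ≈ 13.397.
n = log₂(13.397) ≈ 3.7438 half-lives, so t½ = 200.6/3.7438 ≈ 53.582 days.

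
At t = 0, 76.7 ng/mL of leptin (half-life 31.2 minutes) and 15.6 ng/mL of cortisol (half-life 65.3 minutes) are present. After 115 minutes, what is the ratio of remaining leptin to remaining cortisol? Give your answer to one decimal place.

1.3

leptin: 76.7 × (1/2)^(115/31.2) = 76.7 × (1/2)^3.6859 ≈ 5.9598 ng/mL.
cortisol: 15.6 × (1/2)^(115/65.3) = 15.6 × (1/2)^1.7611 ≈ 4.6024 ng/mL.
Ratio ≈ 5.9598 / 4.6024 ≈ 1.2949.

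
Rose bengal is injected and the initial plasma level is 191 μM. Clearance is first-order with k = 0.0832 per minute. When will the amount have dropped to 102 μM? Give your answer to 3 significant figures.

7.54 minutes

t½ = ln 2 / k = 0.69315 / 0.0832 ≈ 8.3311 minutes.
Fraction remaining = 102/191 ≈ 0.53403.
n = log₂(191/102) = ln(1.8725)/ln 2 ≈ 0.905 half-lives.
t = n × t½ = 0.905 × 8.3311 ≈ 7.5397 minutes.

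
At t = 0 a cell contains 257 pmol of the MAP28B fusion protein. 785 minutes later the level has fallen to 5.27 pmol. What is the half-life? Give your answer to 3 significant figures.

A/A₀ = 5.27/257 ≈ 0.020506.
n = log₂(48.767) ≈ 5.6078 half-lives elapsed in 785 minutes.
t½ = 785/5.6078 ≈ 139.98 minutes.

140 minutes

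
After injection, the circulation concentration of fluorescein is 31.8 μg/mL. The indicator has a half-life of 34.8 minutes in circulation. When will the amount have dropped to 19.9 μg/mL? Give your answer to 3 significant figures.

23.5 minutes

Fraction remaining = 19.9/31.8 ≈ 0.62579.
n = log₂(31.8/19.9) = ln(1.598)/ln 2 ≈ 0.67626 half-lives.
t = n × t½ = 0.67626 × 34.8 ≈ 23.534 minutes.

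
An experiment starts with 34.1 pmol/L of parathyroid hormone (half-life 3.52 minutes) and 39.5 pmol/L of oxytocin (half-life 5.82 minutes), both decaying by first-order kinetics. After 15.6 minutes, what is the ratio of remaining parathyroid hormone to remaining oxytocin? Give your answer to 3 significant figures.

parathyroid hormone: 34.1 × (1/2)^(15.6/3.52) = 34.1 × (1/2)^4.4318 ≈ 1.58 pmol/L.
oxytocin: 39.5 × (1/2)^(15.6/5.82) = 39.5 × (1/2)^2.6804 ≈ 6.1619 pmol/L.
Ratio ≈ 1.58 / 6.1619 ≈ 0.25641.

0.256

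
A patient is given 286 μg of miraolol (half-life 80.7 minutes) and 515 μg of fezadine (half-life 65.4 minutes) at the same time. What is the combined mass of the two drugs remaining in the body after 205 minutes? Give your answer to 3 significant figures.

miraolol: 286 × (1/2)^(205/80.7) = 286 × (1/2)^2.5403 ≈ 49.166 μg.
fezadine: 515 × (1/2)^(205/65.4) = 515 × (1/2)^3.1346 ≈ 58.642 μg.
Total = 49.166 + 58.642 ≈ 107.81 μg.

108 μg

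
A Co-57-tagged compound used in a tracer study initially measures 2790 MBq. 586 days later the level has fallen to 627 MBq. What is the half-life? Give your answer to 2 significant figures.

A/A₀ = 627/2790 ≈ 0.22473.
n = log₂(4.4498) ≈ 2.1537 half-lives elapsed in 586 days.
t½ = 586/2.1537 ≈ 272.09 days.

270 days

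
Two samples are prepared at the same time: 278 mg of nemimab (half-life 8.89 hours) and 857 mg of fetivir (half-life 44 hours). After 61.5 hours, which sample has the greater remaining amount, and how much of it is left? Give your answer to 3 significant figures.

nemimab: 278 × (1/2)^6.9179 ≈ 2.2991 mg.
fetivir: 857 × (1/2)^1.3977 ≈ 325.25 mg.
Fetivir has more remaining, at ≈ 325.25 mg.

fetivir, 325 mg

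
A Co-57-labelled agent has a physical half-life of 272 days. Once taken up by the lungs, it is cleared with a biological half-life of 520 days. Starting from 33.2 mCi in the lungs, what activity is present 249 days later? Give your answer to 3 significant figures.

1/t_eff = 1/t_phys + 1/t_biol = 1/272 + 1/520 = 0.0055995 per day.
t_eff = 272 × 520 / (272 + 520) ≈ 178.59 days.
Remaining = 33.2 × (1/2)^(249/178.59) = 33.2 × (1/2)^1.3943 ≈ 12.63 mCi.

12.6 mCi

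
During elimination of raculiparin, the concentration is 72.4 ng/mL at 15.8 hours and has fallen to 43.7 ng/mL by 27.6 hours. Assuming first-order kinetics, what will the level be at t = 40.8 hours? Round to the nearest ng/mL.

Over Δt = 27.6 − 15.8 = 11.8 hours, the level fell by a factor of 72.4/43.7 ≈ 1.6568.
n = log₂(1.6568) ≈ 0.72836 half-lives, so t½ = 11.8/0.72836 ≈ 16.201 hours.
From t = 27.6 to t = 40.8: 43.7 × (1/2)^((40.8−27.6)/16.201) ≈ 24.843 ng/mL.

25 ng/mL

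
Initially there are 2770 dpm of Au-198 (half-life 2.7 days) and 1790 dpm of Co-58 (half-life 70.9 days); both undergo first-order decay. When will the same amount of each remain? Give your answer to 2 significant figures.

Set 2770·(1/2)^(t/2.7) = 1790·(1/2)^(t/70.9).
Taking log₂: log₂(2770/1790) = t·(1/2.7 − 1/70.9).
log₂(1.5475) = 0.62993; 1/2.7 − 1/70.9 = 0.35627.
t = 0.62993 / 0.35627 ≈ 1.7681 days.

1.8 days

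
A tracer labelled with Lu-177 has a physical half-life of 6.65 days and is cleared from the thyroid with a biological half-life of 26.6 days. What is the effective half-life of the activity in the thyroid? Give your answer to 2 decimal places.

5.32 days

1/t_eff = 1/t_phys + 1/t_biol = 1/6.65 + 1/26.6 = 0.18797 per day.
t_eff = 6.65 × 26.6 / (6.65 + 26.6) ≈ 5.32 days.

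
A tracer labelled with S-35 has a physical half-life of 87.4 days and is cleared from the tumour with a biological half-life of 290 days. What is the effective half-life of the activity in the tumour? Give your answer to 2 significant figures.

67 days

1/t_eff = 1/t_phys + 1/t_biol = 1/87.4 + 1/290 = 0.01489 per day.
t_eff = 87.4 × 290 / (87.4 + 290) ≈ 67.16 days.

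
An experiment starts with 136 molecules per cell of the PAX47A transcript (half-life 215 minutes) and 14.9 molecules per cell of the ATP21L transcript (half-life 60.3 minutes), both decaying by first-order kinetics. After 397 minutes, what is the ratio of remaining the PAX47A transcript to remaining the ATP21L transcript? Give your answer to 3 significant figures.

PAX47A transcript: 136 × (1/2)^(397/215) = 136 × (1/2)^1.8465 ≈ 37.817 molecules per cell.
ATP21L transcript: 14.9 × (1/2)^(397/60.3) = 14.9 × (1/2)^6.5837 ≈ 0.15534 molecules per cell.
Ratio ≈ 37.817 / 0.15534 ≈ 243.45.

243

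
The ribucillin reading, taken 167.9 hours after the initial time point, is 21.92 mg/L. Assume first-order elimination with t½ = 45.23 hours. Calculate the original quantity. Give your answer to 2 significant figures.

Number of half-lives elapsed: n = 167.9/45.23 ≈ 3.7121.
A₀ = A × 2^n = 21.92 × 2^3.7121 = 21.92 × 13.106 ≈ 287.28 mg/L.

290 mg/L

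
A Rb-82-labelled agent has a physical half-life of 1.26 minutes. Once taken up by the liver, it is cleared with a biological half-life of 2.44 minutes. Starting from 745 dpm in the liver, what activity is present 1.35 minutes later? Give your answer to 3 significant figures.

1/t_eff = 1/t_phys + 1/t_biol = 1/1.26 + 1/2.44 = 1.2035 per minute.
t_eff = 1.26 × 2.44 / (1.26 + 2.44) ≈ 0.83092 minutes.
Remaining = 745 × (1/2)^(1.35/0.83092) = 745 × (1/2)^1.6247 ≈ 241.59 dpm.

242 dpm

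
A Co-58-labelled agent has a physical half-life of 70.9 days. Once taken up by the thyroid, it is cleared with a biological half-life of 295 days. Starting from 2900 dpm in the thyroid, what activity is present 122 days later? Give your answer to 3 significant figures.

1/t_eff = 1/t_phys + 1/t_biol = 1/70.9 + 1/295 = 0.017494 per day.
t_eff = 70.9 × 295 / (70.9 + 295) ≈ 57.162 days.
Remaining = 2900 × (1/2)^(122/57.162) = 2900 × (1/2)^2.1343 ≈ 660.56 dpm.

661 dpm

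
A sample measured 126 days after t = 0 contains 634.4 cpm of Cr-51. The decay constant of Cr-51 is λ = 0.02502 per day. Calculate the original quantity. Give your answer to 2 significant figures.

15000 cpm

t½ = ln 2 / λ = 0.69315 / 0.02502 ≈ 27.704 days.
Number of half-lives elapsed: n = 126/27.704 ≈ 4.5481.
A₀ = A × 2^n = 634.4 × 2^4.5481 = 634.4 × 23.395 ≈ 14842 cpm.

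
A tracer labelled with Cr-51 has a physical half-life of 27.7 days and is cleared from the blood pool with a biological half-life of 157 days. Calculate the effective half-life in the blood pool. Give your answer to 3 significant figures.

23.5 days

1/t_eff = 1/t_phys + 1/t_biol = 1/27.7 + 1/157 = 0.042471 per day.
t_eff = 27.7 × 157 / (27.7 + 157) ≈ 23.546 days.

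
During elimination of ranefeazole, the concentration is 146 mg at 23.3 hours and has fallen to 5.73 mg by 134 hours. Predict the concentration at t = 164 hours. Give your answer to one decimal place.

Over Δt = 134 − 23.3 = 110.7 hours, the level fell by a factor of 146/5.73 ≈ 25.48.
n = log₂(25.48) ≈ 4.6713 half-lives, so t½ = 110.7/4.6713 ≈ 23.698 hours.
From t = 134 to t = 164: 5.73 × (1/2)^((164−134)/23.698) ≈ 2.3827 mg.

2.4 mg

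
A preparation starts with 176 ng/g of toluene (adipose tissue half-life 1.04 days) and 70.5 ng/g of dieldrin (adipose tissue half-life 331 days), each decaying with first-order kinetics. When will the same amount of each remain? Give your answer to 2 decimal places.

Set 176·(1/2)^(t/1.04) = 70.5·(1/2)^(t/331).
Taking log₂: log₂(176/70.5) = t·(1/1.04 − 1/331).
log₂(2.4965) = 1.3199; 1/1.04 − 1/331 = 0.95852.
t = 1.3199 / 0.95852 ≈ 1.377 days.

1.38 days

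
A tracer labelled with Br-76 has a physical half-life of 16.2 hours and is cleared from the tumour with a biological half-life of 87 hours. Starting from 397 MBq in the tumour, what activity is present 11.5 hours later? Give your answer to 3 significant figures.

1/t_eff = 1/t_phys + 1/t_biol = 1/16.2 + 1/87 = 0.073223 per hour.
t_eff = 16.2 × 87 / (16.2 + 87) ≈ 13.657 hours.
Remaining = 397 × (1/2)^(11.5/13.657) = 397 × (1/2)^0.84206 ≈ 221.46 MBq.

221 MBq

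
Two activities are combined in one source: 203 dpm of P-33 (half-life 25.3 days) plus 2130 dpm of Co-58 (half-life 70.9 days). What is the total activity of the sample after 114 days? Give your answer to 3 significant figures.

708 dpm

P-33: 203 × (1/2)^(114/25.3) = 203 × (1/2)^4.5059 ≈ 8.9346 dpm.
Co-58: 2130 × (1/2)^(114/70.9) = 2130 × (1/2)^1.6079 ≈ 698.8 dpm.
Total = 8.9346 + 698.8 ≈ 707.74 dpm.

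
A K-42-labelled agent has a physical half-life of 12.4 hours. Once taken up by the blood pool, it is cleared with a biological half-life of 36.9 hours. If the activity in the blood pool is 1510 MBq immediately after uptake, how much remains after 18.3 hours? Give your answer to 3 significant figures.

385 MBq

1/t_eff = 1/t_phys + 1/t_biol = 1/12.4 + 1/36.9 = 0.10775 per hour.
t_eff = 12.4 × 36.9 / (12.4 + 36.9) ≈ 9.2811 hours.
Remaining = 1510 × (1/2)^(18.3/9.2811) = 1510 × (1/2)^1.9717 ≈ 384.97 MBq.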